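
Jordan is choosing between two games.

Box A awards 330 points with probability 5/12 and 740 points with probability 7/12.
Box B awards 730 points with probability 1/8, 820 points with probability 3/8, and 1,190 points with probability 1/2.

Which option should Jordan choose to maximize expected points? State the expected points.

Box A = 5/12 × 330 + 7/12 × 740 = 137.5 + 431.6667 = 569.1667
Box B = 1/8 × 730 + 3/8 × 820 + 1/2 × 1190 = 91.25 + 307.5 + 595 = 993.75

Box B (993.75 points)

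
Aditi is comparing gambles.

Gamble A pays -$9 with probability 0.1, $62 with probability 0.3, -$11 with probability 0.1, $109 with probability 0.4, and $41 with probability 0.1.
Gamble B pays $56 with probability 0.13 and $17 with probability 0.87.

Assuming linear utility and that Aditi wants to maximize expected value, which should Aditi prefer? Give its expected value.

Gamble A ($64.30)

Gamble A = 0.1 × (-9) + 0.3 × 62 + 0.1 × (-11) + 0.4 × 109 + 0.1 × 41 = -0.9 + 18.6 − 1.1 + 43.6 + 4.1 = 64.3
Gamble B = 0.13 × 56 + 0.87 × 17 = 7.28 + 14.79 = 22.07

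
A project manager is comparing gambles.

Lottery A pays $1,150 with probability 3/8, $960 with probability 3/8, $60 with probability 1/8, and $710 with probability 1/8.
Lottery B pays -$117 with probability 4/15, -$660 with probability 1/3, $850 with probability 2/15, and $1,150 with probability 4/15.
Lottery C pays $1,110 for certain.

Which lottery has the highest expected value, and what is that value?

Lottery C ($1,110)

Lottery A = 3/8 × 1150 + 3/8 × 960 + 1/8 × 60 + 1/8 × 710 = 431.25 + 360 + 7.5 + 88.75 = 887.5
Lottery B = 4/15 × (-117) + 1/3 × (-660) + 2/15 × 850 + 4/15 × 1150 = -31.2 − 220 + 113.3333 + 306.6667 = 168.8
Lottery C: 1110 (certain)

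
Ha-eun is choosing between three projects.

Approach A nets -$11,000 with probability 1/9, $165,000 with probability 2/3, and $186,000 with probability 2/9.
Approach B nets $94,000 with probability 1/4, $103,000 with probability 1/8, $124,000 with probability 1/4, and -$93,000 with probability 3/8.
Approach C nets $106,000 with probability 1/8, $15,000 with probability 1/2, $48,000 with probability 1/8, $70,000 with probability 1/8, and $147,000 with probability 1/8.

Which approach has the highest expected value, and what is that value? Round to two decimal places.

Approach A ($150,111.11)

Approach A = 1/9 × (-11000) + 2/3 × 165000 + 2/9 × 186000 = -1222.2222 + 110000 + 41333.3333 = 150111.1111
Approach B = 1/4 × 94000 + 1/8 × 103000 + 1/4 × 124000 + 3/8 × (-93000) = 23500 + 12875 + 31000 − 34875 = 32500
Approach C = 1/8 × 106000 + 1/2 × 15000 + 1/8 × 48000 + 1/8 × 70000 + 1/8 × 147000 = 13250 + 7500 + 6000 + 8750 + 18375 = 53875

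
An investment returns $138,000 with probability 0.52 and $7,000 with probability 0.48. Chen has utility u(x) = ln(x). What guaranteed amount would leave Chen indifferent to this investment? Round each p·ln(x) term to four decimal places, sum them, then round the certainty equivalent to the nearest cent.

E[u] = 0.52·ln(138000) + 0.48·ln(7000) = 6.1542 + 4.2498 = 10.4040
CE = e^10.4040 ≈ 32991.33

$32,991.33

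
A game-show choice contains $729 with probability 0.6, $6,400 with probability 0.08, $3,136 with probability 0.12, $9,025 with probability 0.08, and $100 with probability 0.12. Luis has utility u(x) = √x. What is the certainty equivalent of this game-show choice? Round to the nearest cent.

$1,453.13

E[u] = 0.6·√729 + 0.08·√6400 + 0.12·√3136 + 0.08·√9025 + 0.12·√100 = 0.6·27 + 0.08·80 + 0.12·56 + 0.08·95 + 0.12·10 = 38.12
CE = (38.12)² = 1453.1344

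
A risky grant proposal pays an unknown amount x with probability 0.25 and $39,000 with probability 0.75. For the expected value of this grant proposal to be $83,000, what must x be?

0.25·x + 0.75·39000 = 83000
0.25·x = 83000 − 29250 = 53750
x = 53750 / 0.25 = 215000

x = $215,000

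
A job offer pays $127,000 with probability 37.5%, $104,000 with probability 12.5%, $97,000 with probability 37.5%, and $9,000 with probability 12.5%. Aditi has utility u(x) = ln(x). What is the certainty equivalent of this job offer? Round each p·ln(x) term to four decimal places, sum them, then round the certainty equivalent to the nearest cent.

E[u] = 0.375·ln(127000) + 0.125·ln(104000) + 0.375·ln(97000) + 0.125·ln(9000) = 4.4070 + 1.4440 + 4.3059 + 1.1381 = 11.2950
CE = e^11.2950 ≈ 80418.54

$80,418.54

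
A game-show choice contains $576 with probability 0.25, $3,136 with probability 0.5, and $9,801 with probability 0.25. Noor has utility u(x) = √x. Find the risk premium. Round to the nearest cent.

$710.69

E[u] = 0.25·√576 + 0.5·√3136 + 0.25·√9801 = 0.25·24 + 0.5·56 + 0.25·99 = 58.75
CE = (58.75)² = 3451.5625
Risk premium = EV − CE = 4162.25 − 3451.5625 = 710.6875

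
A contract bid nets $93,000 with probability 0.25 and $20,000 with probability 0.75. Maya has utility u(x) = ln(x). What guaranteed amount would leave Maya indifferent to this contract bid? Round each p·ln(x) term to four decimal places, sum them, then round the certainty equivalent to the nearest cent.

$29,369.15

E[u] = 0.25·ln(93000) + 0.75·ln(20000) = 2.8601 + 7.4276 = 10.2877
CE = e^10.2877 ≈ 29369.15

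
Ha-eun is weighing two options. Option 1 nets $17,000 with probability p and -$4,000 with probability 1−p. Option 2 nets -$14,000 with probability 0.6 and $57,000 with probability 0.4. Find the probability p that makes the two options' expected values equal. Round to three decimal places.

p = 0.876

EV(Option 2) = 0.6 × (-14000) + 0.4 × 57000 = -8400 + 22800 = 14400
p·17000 + (1−p)·(-4000) = 14400
21000p − 4000 = 14400
p = (14400 + 4000) / 21000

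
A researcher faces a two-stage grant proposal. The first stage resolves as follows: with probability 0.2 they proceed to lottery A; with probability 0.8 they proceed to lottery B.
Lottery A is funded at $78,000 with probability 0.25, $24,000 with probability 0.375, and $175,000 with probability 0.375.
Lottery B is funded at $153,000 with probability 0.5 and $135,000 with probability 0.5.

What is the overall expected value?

$134,025

EV(A) = 0.25 × 78000 + 0.375 × 24000 + 0.375 × 175000 = 19500 + 9000 + 65625 = 94125
EV(B) = 0.5 × 153000 + 0.5 × 135000 = 76500 + 67500 = 144000
Overall = 0.2 × 94125 + 0.8 × 144000 = 18825 + 115200 = 134025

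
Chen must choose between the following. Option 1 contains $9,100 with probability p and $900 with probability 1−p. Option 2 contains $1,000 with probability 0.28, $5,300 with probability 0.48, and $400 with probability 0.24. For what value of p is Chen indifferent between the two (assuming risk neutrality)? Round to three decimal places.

EV(Option 2) = 0.28 × 1000 + 0.48 × 5300 + 0.24 × 400 = 280 + 2544 + 96 = 2920
p·9100 + (1−p)·900 = 2920
8200p + 900 = 2920
p = (2920 − 900) / 8200

p = 0.246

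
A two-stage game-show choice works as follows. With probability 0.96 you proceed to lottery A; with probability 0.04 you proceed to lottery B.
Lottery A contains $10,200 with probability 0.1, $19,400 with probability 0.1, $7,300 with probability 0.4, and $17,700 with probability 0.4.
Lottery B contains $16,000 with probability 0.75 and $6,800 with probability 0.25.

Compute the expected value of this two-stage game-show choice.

$12,989.60

EV(A) = 0.1 × 10200 + 0.1 × 19400 + 0.4 × 7300 + 0.4 × 17700 = 1020 + 1940 + 2920 + 7080 = 12960
EV(B) = 0.75 × 16000 + 0.25 × 6800 = 12000 + 1700 = 13700
Overall = 0.96 × 12960 + 0.04 × 13700 = 12441.6 + 548 = 12989.6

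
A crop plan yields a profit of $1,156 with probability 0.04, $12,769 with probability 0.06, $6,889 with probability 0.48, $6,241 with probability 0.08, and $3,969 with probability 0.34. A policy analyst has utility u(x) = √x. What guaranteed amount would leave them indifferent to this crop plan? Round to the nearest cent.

$5,733.52

E[u] = 0.04·√1156 + 0.06·√12769 + 0.48·√6889 + 0.08·√6241 + 0.34·√3969 = 0.04·34 + 0.06·113 + 0.48·83 + 0.08·79 + 0.34·63 = 75.72
CE = (75.72)² = 5733.5184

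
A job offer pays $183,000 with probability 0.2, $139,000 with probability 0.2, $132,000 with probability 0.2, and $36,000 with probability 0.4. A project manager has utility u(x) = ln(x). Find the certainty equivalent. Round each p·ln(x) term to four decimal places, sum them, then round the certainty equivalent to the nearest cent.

E[u] = 0.2·ln(183000) + 0.2·ln(139000) + 0.2·ln(132000) + 0.4·ln(36000) = 2.4234 + 2.3684 + 2.3581 + 4.1965 = 11.3464
CE = e^11.3464 ≈ 84660.13

$84,660.13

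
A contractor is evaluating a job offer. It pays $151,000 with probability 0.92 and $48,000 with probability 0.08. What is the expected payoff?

$142,760

EV = 0.92 × 151000 + 0.08 × 48000 = 138920 + 3840 = 142760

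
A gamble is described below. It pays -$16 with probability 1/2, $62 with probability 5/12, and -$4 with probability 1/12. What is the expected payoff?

$17.50

EV = 1/2 × (-16) + 5/12 × 62 + 1/12 × (-4) = -8 + 25.8333 − 0.3333 = 17.5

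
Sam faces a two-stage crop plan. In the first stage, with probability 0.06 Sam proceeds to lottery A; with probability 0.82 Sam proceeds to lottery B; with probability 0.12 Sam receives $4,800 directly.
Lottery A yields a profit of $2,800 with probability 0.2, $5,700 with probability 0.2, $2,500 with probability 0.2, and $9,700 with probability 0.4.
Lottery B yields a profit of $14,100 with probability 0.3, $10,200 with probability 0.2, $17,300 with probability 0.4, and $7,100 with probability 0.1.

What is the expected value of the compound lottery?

EV(A) = 0.2 × 2800 + 0.2 × 5700 + 0.2 × 2500 + 0.4 × 9700 = 560 + 1140 + 500 + 3880 = 6080
EV(B) = 0.3 × 14100 + 0.2 × 10200 + 0.4 × 17300 + 0.1 × 7100 = 4230 + 2040 + 6920 + 710 = 13900
Branch C: 4800 (certain)
Overall = 0.06 × 6080 + 0.82 × 13900 + 0.12 × 4800 = 364.8 + 11398 + 576 = 12338.8

$12,338.80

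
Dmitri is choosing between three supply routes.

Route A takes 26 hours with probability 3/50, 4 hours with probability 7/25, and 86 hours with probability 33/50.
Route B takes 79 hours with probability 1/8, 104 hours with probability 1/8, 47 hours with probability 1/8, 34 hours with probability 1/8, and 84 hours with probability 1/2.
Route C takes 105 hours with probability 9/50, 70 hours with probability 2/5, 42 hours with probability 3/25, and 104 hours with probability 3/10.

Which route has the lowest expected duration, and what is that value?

Route A = 3/50 × 26 + 7/25 × 4 + 33/50 × 86 = 1.56 + 1.12 + 56.76 = 59.44
Route B = 1/8 × 79 + 1/8 × 104 + 1/8 × 47 + 1/8 × 34 + 1/2 × 84 = 9.875 + 13 + 5.875 + 4.25 + 42 = 75
Route C = 9/50 × 105 + 2/5 × 70 + 3/25 × 42 + 3/10 × 104 = 18.9 + 28 + 5.04 + 31.2 = 83.14

Route A (59.44 hours)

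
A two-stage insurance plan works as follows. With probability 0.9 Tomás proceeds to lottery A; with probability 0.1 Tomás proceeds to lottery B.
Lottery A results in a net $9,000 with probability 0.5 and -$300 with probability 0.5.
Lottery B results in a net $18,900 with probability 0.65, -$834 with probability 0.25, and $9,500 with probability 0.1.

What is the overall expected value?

EV(A) = 0.5 × 9000 + 0.5 × (-300) = 4500 − 150 = 4350
EV(B) = 0.65 × 18900 + 0.25 × (-834) + 0.1 × 9500 = 12285 − 208.5 + 950 = 13026.5
Overall = 0.9 × 4350 + 0.1 × 13026.5 = 3915 + 1302.65 = 5217.65

$5,217.65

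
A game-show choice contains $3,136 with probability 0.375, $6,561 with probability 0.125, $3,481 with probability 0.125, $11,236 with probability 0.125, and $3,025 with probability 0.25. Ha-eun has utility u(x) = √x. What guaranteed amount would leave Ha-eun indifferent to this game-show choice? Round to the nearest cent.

$4,290.25

E[u] = 0.375·√3136 + 0.125·√6561 + 0.125·√3481 + 0.125·√11236 + 0.25·√3025 = 0.375·56 + 0.125·81 + 0.125·59 + 0.125·106 + 0.25·55 = 65.5
CE = (65.5)² = 4290.25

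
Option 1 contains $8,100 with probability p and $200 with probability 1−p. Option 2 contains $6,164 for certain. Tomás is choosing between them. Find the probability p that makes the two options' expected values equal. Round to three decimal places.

p = 0.755

p·8100 + (1−p)·200 = 6164
7900p + 200 = 6164
p = (6164 − 200) / 7900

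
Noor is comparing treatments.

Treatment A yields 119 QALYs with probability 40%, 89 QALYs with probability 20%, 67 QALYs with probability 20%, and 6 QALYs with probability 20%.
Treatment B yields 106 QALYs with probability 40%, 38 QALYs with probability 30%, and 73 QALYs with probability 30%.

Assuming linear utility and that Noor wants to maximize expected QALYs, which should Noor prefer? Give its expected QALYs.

Treatment A = 0.4 × 119 + 0.2 × 89 + 0.2 × 67 + 0.2 × 6 = 47.6 + 17.8 + 13.4 + 1.2 = 80
Treatment B = 0.4 × 106 + 0.3 × 38 + 0.3 × 73 = 42.4 + 11.4 + 21.9 = 75.7

Treatment A (80 QALYs)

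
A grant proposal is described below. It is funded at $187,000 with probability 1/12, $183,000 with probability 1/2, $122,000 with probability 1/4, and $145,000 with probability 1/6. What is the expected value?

EV = 1/12 × 187000 + 1/2 × 183000 + 1/4 × 122000 + 1/6 × 145000 = 15583.3333 + 91500 + 30500 + 24166.6667 = 161750

$161,750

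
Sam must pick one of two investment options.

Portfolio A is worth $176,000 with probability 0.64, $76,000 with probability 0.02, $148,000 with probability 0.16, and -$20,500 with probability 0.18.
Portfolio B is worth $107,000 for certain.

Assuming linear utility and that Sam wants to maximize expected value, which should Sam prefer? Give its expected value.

Portfolio A = 0.64 × 176000 + 0.02 × 76000 + 0.16 × 148000 + 0.18 × (-20500) = 112640 + 1520 + 23680 − 3690 = 134150
Portfolio B: 107000 (certain)

Portfolio A ($134,150)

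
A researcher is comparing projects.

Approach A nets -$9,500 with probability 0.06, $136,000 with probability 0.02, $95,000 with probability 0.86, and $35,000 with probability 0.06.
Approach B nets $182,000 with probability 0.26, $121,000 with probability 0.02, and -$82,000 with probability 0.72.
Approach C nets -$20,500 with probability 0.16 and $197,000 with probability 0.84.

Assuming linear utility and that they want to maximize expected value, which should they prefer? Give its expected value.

Approach A = 0.06 × (-9500) + 0.02 × 136000 + 0.86 × 95000 + 0.06 × 35000 = -570 + 2720 + 81700 + 2100 = 85950
Approach B = 0.26 × 182000 + 0.02 × 121000 + 0.72 × (-82000) = 47320 + 2420 − 59040 = -9300
Approach C = 0.16 × (-20500) + 0.84 × 197000 = -3280 + 165480 = 162200

Approach C ($162,200)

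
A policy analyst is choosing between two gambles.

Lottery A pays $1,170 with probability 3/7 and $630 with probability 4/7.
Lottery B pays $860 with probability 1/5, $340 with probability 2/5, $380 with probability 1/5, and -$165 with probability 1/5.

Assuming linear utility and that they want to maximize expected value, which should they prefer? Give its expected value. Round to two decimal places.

Lottery A ($861.43)

Lottery A = 3/7 × 1170 + 4/7 × 630 = 501.4286 + 360 = 861.4286
Lottery B = 1/5 × 860 + 2/5 × 340 + 1/5 × 380 + 1/5 × (-165) = 172 + 136 + 76 − 33 = 351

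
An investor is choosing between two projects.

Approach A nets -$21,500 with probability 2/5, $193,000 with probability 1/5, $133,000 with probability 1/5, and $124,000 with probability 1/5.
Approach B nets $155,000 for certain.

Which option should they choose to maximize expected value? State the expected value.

Approach A = 2/5 × (-21500) + 1/5 × 193000 + 1/5 × 133000 + 1/5 × 124000 = -8600 + 38600 + 26600 + 24800 = 81400
Approach B: 155000 (certain)

Approach B ($155,000)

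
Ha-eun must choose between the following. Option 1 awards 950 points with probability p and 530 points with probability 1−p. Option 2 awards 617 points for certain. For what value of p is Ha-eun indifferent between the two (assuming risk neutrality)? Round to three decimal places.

p·950 + (1−p)·530 = 617
420p + 530 = 617
p = (617 − 530) / 420

p = 0.207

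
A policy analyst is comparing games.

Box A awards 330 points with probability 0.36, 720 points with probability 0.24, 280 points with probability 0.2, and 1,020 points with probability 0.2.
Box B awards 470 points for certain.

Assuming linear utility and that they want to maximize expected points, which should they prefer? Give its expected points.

Box A = 0.36 × 330 + 0.24 × 720 + 0.2 × 280 + 0.2 × 1020 = 118.8 + 172.8 + 56 + 204 = 551.6
Box B: 470 (certain)

Box A (551.6 points)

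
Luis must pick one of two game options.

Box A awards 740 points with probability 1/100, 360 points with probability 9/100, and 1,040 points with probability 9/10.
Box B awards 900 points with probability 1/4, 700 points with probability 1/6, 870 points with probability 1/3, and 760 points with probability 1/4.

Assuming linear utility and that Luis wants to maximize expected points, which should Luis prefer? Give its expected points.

Box A = 1/100 × 740 + 9/100 × 360 + 9/10 × 1040 = 7.4 + 32.4 + 936 = 975.8
Box B = 1/4 × 900 + 1/6 × 700 + 1/3 × 870 + 1/4 × 760 = 225 + 116.6667 + 290 + 190 = 821.6667

Box A (975.8 points)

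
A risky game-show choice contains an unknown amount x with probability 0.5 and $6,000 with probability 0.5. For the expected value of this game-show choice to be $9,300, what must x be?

x = $12,600

0.5·x + 0.5·6000 = 9300
0.5·x = 9300 − 3000 = 6300
x = 6300 / 0.5 = 12600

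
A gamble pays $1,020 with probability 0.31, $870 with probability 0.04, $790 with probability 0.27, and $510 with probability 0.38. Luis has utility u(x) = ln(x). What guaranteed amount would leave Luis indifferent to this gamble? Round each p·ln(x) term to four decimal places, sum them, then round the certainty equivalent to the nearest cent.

E[u] = 0.31·ln(1020) + 0.04·ln(870) + 0.27·ln(790) + 0.38·ln(510) = 2.1475 + 0.2707 + 1.8014 + 2.3691 = 6.5887
CE = e^6.5887 ≈ 726.84

$726.84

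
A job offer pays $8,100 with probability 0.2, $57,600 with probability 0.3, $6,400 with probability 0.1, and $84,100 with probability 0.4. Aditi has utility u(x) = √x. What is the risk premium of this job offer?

E[u] = 0.2·√8100 + 0.3·√57600 + 0.1·√6400 + 0.4·√84100 = 0.2·90 + 0.3·240 + 0.1·80 + 0.4·290 = 214
CE = (214)² = 45796
Risk premium = EV − CE = 53180 − 45796 = 7384

$7,384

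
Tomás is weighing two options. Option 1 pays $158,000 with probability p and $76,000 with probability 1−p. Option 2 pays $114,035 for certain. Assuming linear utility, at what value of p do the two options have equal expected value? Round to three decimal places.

p = 0.464

p·158000 + (1−p)·76000 = 114035
82000p + 76000 = 114035
p = (114035 − 76000) / 82000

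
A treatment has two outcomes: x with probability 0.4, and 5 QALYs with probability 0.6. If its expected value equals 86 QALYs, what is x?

x = 207.5 QALYs

0.4·x + 0.6·5 = 86
0.4·x = 86 − 3 = 83
x = 83 / 0.4 = 207.5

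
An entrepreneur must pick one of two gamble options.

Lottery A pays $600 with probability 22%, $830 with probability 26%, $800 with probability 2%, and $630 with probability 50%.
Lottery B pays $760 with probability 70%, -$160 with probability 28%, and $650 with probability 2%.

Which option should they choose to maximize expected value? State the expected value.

Lottery A ($678.80)

Lottery A = 0.22 × 600 + 0.26 × 830 + 0.02 × 800 + 0.5 × 630 = 132 + 215.8 + 16 + 315 = 678.8
Lottery B = 0.7 × 760 + 0.28 × (-160) + 0.02 × 650 = 532 − 44.8 + 13 = 500.2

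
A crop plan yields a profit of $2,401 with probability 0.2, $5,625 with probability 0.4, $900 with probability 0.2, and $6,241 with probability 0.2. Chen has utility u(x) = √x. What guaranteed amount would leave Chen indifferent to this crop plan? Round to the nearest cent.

E[u] = 0.2·√2401 + 0.4·√5625 + 0.2·√900 + 0.2·√6241 = 0.2·49 + 0.4·75 + 0.2·30 + 0.2·79 = 61.6
CE = (61.6)² = 3794.56

$3,794.56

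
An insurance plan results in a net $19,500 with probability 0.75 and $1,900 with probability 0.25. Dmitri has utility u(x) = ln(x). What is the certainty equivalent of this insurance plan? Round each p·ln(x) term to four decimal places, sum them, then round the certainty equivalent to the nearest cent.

E[u] = 0.75·ln(19500) + 0.25·ln(1900) = 7.4086 + 1.8874 = 9.2960
CE = e^9.2960 ≈ 10894.35

$10,894.35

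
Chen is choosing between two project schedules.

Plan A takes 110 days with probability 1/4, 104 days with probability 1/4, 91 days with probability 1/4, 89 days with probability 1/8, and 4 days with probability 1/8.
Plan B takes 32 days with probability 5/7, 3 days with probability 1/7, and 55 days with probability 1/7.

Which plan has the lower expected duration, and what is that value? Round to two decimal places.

Plan B (31.14 days)

Plan A = 1/4 × 110 + 1/4 × 104 + 1/4 × 91 + 1/8 × 89 + 1/8 × 4 = 27.5 + 26 + 22.75 + 11.125 + 0.5 = 87.875
Plan B = 5/7 × 32 + 1/7 × 3 + 1/7 × 55 = 22.8571 + 0.4286 + 7.8571 = 31.1429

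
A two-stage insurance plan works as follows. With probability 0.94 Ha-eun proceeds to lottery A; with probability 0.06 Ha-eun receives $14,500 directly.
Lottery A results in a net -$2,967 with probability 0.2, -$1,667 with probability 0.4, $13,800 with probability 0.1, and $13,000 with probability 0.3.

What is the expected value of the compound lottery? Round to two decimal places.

EV(A) = 0.2 × (-2967) + 0.4 × (-1667) + 0.1 × 13800 + 0.3 × 13000 = -593.4 − 666.8 + 1380 + 3900 = 4019.8
Branch B: 14500 (certain)
Overall = 0.94 × 4019.8 + 0.06 × 14500 = 3778.612 + 870 = 4648.612

$4,648.61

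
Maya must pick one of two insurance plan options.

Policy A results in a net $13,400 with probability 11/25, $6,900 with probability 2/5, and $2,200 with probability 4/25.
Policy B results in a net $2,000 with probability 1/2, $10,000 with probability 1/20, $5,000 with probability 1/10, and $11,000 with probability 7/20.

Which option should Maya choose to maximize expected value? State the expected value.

Policy A ($9,008)

Policy A = 11/25 × 13400 + 2/5 × 6900 + 4/25 × 2200 = 5896 + 2760 + 352 = 9008
Policy B = 1/2 × 2000 + 1/20 × 10000 + 1/10 × 5000 + 7/20 × 11000 = 1000 + 500 + 500 + 3850 = 5850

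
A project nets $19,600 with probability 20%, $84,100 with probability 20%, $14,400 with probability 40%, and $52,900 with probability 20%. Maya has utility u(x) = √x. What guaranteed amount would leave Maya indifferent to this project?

$32,400

E[u] = 0.2·√19600 + 0.2·√84100 + 0.4·√14400 + 0.2·√52900 = 0.2·140 + 0.2·290 + 0.4·120 + 0.2·230 = 180
CE = (180)² = 32400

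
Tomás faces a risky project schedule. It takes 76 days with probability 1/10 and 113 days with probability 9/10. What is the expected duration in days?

109.3 days

EV = 1/10 × 76 + 9/10 × 113 = 7.6 + 101.7 = 109.3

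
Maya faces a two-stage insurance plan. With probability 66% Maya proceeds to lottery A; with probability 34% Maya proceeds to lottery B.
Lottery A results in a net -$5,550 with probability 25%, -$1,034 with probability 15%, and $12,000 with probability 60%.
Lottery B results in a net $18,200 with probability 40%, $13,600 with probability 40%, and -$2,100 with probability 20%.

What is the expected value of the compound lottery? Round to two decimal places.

EV(A) = 0.25 × (-5550) + 0.15 × (-1034) + 0.6 × 12000 = -1387.5 − 155.1 + 7200 = 5657.4
EV(B) = 0.4 × 18200 + 0.4 × 13600 + 0.2 × (-2100) = 7280 + 5440 − 420 = 12300
Overall = 0.66 × 5657.4 + 0.34 × 12300 = 3733.884 + 4182 = 7915.884

$7,915.88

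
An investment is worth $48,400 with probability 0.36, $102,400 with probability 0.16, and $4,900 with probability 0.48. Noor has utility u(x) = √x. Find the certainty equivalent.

$26,896

E[u] = 0.36·√48400 + 0.16·√102400 + 0.48·√4900 = 0.36·220 + 0.16·320 + 0.48·70 = 164
CE = (164)² = 26896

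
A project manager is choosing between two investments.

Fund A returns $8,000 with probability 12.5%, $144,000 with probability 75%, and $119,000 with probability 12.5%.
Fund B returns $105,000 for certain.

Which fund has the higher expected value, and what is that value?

Fund A ($123,875)

Fund A = 0.125 × 8000 + 0.75 × 144000 + 0.125 × 119000 = 1000 + 108000 + 14875 = 123875
Fund B: 105000 (certain)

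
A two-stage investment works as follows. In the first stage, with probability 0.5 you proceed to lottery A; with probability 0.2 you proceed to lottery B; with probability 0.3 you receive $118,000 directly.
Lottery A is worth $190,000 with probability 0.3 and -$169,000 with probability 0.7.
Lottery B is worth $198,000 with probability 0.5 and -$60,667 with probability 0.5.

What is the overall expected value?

EV(A) = 0.3 × 190000 + 0.7 × (-169000) = 57000 − 118300 = -61300
EV(B) = 0.5 × 198000 + 0.5 × (-60667) = 99000 − 30333.5 = 68666.5
Branch C: 118000 (certain)
Overall = 0.5 × (-61300) + 0.2 × 68666.5 + 0.3 × 118000 = -30650 + 13733.3 + 35400 = 18483.3

$18,483.30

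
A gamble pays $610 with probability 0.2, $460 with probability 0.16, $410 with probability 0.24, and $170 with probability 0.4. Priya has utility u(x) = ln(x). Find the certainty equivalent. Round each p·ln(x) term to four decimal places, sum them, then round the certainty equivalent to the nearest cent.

$317.95

E[u] = 0.2·ln(610) + 0.16·ln(460) + 0.24·ln(410) + 0.4·ln(170) = 1.2827 + 0.9810 + 1.4439 + 2.0543 = 5.7619
CE = e^5.7619 ≈ 317.95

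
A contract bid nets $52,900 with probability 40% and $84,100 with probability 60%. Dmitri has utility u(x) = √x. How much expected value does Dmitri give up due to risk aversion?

E[u] = 0.4·√52900 + 0.6·√84100 = 0.4·230 + 0.6·290 = 266
CE = (266)² = 70756
Risk premium = EV − CE = 71620 − 70756 = 864

$864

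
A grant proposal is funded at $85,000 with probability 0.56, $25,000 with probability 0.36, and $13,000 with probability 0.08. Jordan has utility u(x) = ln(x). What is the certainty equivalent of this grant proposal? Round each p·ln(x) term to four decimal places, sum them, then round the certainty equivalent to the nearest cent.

E[u] = 0.56·ln(85000) + 0.36·ln(25000) + 0.08·ln(13000) = 6.3562 + 3.6456 + 0.7578 = 10.7596
CE = e^10.7596 ≈ 47079.83

$47,079.83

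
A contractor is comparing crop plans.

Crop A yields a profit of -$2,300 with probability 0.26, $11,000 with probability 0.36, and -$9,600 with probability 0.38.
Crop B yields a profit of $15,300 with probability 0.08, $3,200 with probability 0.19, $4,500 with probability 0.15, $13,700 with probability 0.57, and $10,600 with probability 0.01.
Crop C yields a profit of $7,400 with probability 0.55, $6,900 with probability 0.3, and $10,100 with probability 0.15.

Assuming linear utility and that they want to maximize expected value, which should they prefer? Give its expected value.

Crop A = 0.26 × (-2300) + 0.36 × 11000 + 0.38 × (-9600) = -598 + 3960 − 3648 = -286
Crop B = 0.08 × 15300 + 0.19 × 3200 + 0.15 × 4500 + 0.57 × 13700 + 0.01 × 10600 = 1224 + 608 + 675 + 7809 + 106 = 10422
Crop C = 0.55 × 7400 + 0.3 × 6900 + 0.15 × 10100 = 4070 + 2070 + 1515 = 7655

Crop B ($10,422)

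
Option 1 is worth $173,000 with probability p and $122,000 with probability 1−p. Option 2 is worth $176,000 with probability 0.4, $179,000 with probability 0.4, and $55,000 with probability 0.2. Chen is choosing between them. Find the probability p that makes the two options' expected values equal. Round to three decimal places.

p = 0.608

EV(Option 2) = 0.4 × 176000 + 0.4 × 179000 + 0.2 × 55000 = 70400 + 71600 + 11000 = 153000
p·173000 + (1−p)·122000 = 153000
51000p + 122000 = 153000
p = (153000 − 122000) / 51000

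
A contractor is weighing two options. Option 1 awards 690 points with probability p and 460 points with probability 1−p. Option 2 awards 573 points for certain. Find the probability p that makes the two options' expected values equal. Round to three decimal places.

p·690 + (1−p)·460 = 573
230p + 460 = 573
p = (573 − 460) / 230

p = 0.491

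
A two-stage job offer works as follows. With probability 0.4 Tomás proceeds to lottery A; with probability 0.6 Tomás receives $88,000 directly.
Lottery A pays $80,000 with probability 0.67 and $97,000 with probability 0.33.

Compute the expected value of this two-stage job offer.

$87,044

EV(A) = 0.67 × 80000 + 0.33 × 97000 = 53600 + 32010 = 85610
Branch B: 88000 (certain)
Overall = 0.4 × 85610 + 0.6 × 88000 = 34244 + 52800 = 87044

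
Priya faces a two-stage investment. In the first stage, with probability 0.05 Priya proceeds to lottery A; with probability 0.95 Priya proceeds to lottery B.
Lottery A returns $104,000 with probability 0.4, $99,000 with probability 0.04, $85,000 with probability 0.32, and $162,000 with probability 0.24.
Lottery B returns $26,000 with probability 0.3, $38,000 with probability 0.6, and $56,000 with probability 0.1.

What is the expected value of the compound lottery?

EV(A) = 0.4 × 104000 + 0.04 × 99000 + 0.32 × 85000 + 0.24 × 162000 = 41600 + 3960 + 27200 + 38880 = 111640
EV(B) = 0.3 × 26000 + 0.6 × 38000 + 0.1 × 56000 = 7800 + 22800 + 5600 = 36200
Overall = 0.05 × 111640 + 0.95 × 36200 = 5582 + 34390 = 39972

$39,972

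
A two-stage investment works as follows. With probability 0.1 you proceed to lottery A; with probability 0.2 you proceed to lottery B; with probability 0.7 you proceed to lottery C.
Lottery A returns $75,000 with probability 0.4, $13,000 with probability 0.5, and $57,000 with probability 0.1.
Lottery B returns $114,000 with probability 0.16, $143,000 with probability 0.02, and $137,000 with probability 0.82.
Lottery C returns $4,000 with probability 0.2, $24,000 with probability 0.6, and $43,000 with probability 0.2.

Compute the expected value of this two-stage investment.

EV(A) = 0.4 × 75000 + 0.5 × 13000 + 0.1 × 57000 = 30000 + 6500 + 5700 = 42200
EV(B) = 0.16 × 114000 + 0.02 × 143000 + 0.82 × 137000 = 18240 + 2860 + 112340 = 133440
EV(C) = 0.2 × 4000 + 0.6 × 24000 + 0.2 × 43000 = 800 + 14400 + 8600 = 23800
Overall = 0.1 × 42200 + 0.2 × 133440 + 0.7 × 23800 = 4220 + 26688 + 16660 = 47568

$47,568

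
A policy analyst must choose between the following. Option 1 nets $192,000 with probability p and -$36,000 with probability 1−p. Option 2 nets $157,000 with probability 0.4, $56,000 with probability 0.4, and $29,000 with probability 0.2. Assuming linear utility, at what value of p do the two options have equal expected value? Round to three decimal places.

EV(Option 2) = 0.4 × 157000 + 0.4 × 56000 + 0.2 × 29000 = 62800 + 22400 + 5800 = 91000
p·192000 + (1−p)·(-36000) = 91000
228000p − 36000 = 91000
p = (91000 + 36000) / 228000

p = 0.557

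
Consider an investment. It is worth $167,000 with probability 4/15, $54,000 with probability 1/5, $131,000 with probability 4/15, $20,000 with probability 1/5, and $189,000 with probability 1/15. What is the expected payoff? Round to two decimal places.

$106,866.67

EV = 4/15 × 167000 + 1/5 × 54000 + 4/15 × 131000 + 1/5 × 20000 + 1/15 × 189000 = 44533.3333 + 10800 + 34933.3333 + 4000 + 12600 = 106866.6667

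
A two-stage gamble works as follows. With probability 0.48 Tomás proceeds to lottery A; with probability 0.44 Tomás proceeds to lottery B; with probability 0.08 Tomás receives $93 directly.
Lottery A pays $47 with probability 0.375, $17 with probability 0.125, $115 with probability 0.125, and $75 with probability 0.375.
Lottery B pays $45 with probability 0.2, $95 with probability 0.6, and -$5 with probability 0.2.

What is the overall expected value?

$65.92

EV(A) = 0.375 × 47 + 0.125 × 17 + 0.125 × 115 + 0.375 × 75 = 17.625 + 2.125 + 14.375 + 28.125 = 62.25
EV(B) = 0.2 × 45 + 0.6 × 95 + 0.2 × (-5) = 9 + 57 − 1 = 65
Branch C: 93 (certain)
Overall = 0.48 × 62.25 + 0.44 × 65 + 0.08 × 93 = 29.88 + 28.6 + 7.44 = 65.92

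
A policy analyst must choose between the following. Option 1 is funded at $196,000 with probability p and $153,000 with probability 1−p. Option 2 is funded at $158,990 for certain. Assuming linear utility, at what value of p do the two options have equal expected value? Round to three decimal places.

p = 0.139

p·196000 + (1−p)·153000 = 158990
43000p + 153000 = 158990
p = (158990 − 153000) / 43000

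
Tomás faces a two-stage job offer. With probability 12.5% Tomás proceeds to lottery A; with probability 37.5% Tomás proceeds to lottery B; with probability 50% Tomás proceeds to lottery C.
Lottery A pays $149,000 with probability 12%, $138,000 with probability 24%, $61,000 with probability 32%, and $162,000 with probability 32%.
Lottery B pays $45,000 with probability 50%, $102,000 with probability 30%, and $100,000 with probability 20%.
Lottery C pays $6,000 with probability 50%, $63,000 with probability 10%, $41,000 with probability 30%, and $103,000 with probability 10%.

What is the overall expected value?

$58,657.50

EV(A) = 0.12 × 149000 + 0.24 × 138000 + 0.32 × 61000 + 0.32 × 162000 = 17880 + 33120 + 19520 + 51840 = 122360
EV(B) = 0.5 × 45000 + 0.3 × 102000 + 0.2 × 100000 = 22500 + 30600 + 20000 = 73100
EV(C) = 0.5 × 6000 + 0.1 × 63000 + 0.3 × 41000 + 0.1 × 103000 = 3000 + 6300 + 12300 + 10300 = 31900
Overall = 0.125 × 122360 + 0.375 × 73100 + 0.5 × 31900 = 15295 + 27412.5 + 15950 = 58657.5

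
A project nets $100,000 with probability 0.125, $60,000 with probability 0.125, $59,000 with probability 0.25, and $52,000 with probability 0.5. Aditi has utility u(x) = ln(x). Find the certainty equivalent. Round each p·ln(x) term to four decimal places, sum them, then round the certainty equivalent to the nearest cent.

E[u] = 0.125·ln(100000) + 0.125·ln(60000) + 0.25·ln(59000) + 0.5·ln(52000) = 1.4391 + 1.3753 + 2.7463 + 5.4295 = 10.9902
CE = e^10.9902 ≈ 59290.24

$59,290.24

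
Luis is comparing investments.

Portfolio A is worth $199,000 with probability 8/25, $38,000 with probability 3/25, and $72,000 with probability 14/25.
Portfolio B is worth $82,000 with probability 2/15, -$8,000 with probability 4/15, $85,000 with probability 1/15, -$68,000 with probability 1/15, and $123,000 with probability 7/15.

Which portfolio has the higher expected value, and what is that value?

Portfolio A = 8/25 × 199000 + 3/25 × 38000 + 14/25 × 72000 = 63680 + 4560 + 40320 = 108560
Portfolio B = 2/15 × 82000 + 4/15 × (-8000) + 1/15 × 85000 + 1/15 × (-68000) + 7/15 × 123000 = 10933.3333 − 2133.3333 + 5666.6667 − 4533.3333 + 57400 = 67333.3333

Portfolio A ($108,560)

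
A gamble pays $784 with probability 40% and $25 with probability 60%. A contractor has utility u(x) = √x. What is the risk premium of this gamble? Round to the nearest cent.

$126.96

E[u] = 0.4·√784 + 0.6·√25 = 0.4·28 + 0.6·5 = 14.2
CE = (14.2)² = 201.64
Risk premium = EV − CE = 328.6 − 201.64 = 126.96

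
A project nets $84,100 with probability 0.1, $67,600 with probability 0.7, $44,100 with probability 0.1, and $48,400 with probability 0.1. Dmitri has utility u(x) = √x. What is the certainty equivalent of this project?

$64,516

E[u] = 0.1·√84100 + 0.7·√67600 + 0.1·√44100 + 0.1·√48400 = 0.1·290 + 0.7·260 + 0.1·210 + 0.1·220 = 254
CE = (254)² = 64516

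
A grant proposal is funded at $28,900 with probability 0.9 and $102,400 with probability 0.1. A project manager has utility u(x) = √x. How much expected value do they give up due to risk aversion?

E[u] = 0.9·√28900 + 0.1·√102400 = 0.9·170 + 0.1·320 = 185
CE = (185)² = 34225
Risk premium = EV − CE = 36250 − 34225 = 2025

$2,025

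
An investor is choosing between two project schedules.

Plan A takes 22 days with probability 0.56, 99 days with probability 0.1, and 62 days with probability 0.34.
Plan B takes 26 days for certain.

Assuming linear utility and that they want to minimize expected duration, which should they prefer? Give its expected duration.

Plan B (26 days)

Plan A = 0.56 × 22 + 0.1 × 99 + 0.34 × 62 = 12.32 + 9.9 + 21.08 = 43.3
Plan B: 26 (certain)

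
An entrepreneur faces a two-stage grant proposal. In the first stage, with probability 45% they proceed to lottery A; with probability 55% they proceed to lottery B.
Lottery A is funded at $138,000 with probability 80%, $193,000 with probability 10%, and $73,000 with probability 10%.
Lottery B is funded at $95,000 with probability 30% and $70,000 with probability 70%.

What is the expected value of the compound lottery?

$104,275

EV(A) = 0.8 × 138000 + 0.1 × 193000 + 0.1 × 73000 = 110400 + 19300 + 7300 = 137000
EV(B) = 0.3 × 95000 + 0.7 × 70000 = 28500 + 49000 = 77500
Overall = 0.45 × 137000 + 0.55 × 77500 = 61650 + 42625 = 104275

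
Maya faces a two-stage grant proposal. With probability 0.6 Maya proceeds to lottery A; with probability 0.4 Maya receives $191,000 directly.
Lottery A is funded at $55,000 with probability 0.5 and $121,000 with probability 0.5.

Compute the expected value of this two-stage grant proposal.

$129,200

EV(A) = 0.5 × 55000 + 0.5 × 121000 = 27500 + 60500 = 88000
Branch B: 191000 (certain)
Overall = 0.6 × 88000 + 0.4 × 191000 = 52800 + 76400 = 129200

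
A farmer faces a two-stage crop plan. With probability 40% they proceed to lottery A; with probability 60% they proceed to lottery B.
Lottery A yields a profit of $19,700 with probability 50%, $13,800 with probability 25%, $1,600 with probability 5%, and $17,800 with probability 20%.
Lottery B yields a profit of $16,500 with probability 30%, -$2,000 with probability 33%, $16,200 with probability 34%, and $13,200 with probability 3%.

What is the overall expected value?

EV(A) = 0.5 × 19700 + 0.25 × 13800 + 0.05 × 1600 + 0.2 × 17800 = 9850 + 3450 + 80 + 3560 = 16940
EV(B) = 0.3 × 16500 + 0.33 × (-2000) + 0.34 × 16200 + 0.03 × 13200 = 4950 − 660 + 5508 + 396 = 10194
Overall = 0.4 × 16940 + 0.6 × 10194 = 6776 + 6116.4 = 12892.4

$12,892.40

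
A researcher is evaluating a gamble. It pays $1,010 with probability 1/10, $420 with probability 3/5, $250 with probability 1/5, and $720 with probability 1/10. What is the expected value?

EV = 1/10 × 1010 + 3/5 × 420 + 1/5 × 250 + 1/10 × 720 = 101 + 252 + 50 + 72 = 475

$475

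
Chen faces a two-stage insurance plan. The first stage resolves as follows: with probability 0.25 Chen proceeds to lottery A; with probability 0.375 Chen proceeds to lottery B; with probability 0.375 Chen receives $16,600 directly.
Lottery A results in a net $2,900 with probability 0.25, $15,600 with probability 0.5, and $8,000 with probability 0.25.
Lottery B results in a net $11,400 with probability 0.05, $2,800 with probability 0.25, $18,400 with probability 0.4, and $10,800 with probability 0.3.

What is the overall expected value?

$13,307.50

EV(A) = 0.25 × 2900 + 0.5 × 15600 + 0.25 × 8000 = 725 + 7800 + 2000 = 10525
EV(B) = 0.05 × 11400 + 0.25 × 2800 + 0.4 × 18400 + 0.3 × 10800 = 570 + 700 + 7360 + 3240 = 11870
Branch C: 16600 (certain)
Overall = 0.25 × 10525 + 0.375 × 11870 + 0.375 × 16600 = 2631.25 + 4451.25 + 6225 = 13307.5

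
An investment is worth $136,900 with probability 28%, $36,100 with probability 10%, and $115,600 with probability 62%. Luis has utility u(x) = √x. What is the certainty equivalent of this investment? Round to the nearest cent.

E[u] = 0.28·√136900 + 0.1·√36100 + 0.62·√115600 = 0.28·370 + 0.1·190 + 0.62·340 = 333.4
CE = (333.4)² = 111155.56

$111,155.56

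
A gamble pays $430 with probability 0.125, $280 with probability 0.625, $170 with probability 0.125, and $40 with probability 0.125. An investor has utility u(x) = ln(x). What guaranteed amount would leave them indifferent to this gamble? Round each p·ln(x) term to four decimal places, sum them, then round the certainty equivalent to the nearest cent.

$217.63

E[u] = 0.125·ln(430) + 0.625·ln(280) + 0.125·ln(170) + 0.125·ln(40) = 0.7580 + 3.5217 + 0.6420 + 0.4611 = 5.3828
CE = e^5.3828 ≈ 217.63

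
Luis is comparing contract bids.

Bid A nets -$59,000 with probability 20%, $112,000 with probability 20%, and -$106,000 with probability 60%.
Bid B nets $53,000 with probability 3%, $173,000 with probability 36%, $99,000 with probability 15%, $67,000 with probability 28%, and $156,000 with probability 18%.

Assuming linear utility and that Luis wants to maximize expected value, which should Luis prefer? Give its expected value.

Bid A = 0.2 × (-59000) + 0.2 × 112000 + 0.6 × (-106000) = -11800 + 22400 − 63600 = -53000
Bid B = 0.03 × 53000 + 0.36 × 173000 + 0.15 × 99000 + 0.28 × 67000 + 0.18 × 156000 = 1590 + 62280 + 14850 + 18760 + 28080 = 125560

Bid B ($125,560)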